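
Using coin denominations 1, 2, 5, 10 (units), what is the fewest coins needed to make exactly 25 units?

3

25 = 2×10 + 1×5
Total coins = 2 + 1 = 3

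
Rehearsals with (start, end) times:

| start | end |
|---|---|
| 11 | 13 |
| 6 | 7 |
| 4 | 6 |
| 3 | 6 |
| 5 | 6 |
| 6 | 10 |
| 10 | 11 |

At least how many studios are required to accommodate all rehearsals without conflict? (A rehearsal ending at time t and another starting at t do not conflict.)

The answer is the maximum number of intervals overlapping at any instant.
starts: [3, 4, 5, 6, 6, 10, 11]
ends:   [6, 6, 6, 7, 10, 11, 13]
s3→1 s4→2 s5→3  — peak 3.

3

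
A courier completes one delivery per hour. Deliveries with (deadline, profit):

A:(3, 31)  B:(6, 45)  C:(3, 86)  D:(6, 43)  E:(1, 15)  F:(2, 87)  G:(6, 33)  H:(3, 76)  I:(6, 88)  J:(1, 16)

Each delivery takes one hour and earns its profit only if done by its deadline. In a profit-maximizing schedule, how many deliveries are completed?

6

By profit: I(d6,88), F(d2,87), C(d3,86), H(d3,76), B(d6,45), D(d6,43), G(d6,33), A(d3,31), J(d1,16), E(d1,15)
I→slot 6; F→slot 2; C→slot 3; H→slot 1; B→slot 5; D→slot 4; G skipped; A skipped; J skipped; E skipped.
6 of 10 scheduled.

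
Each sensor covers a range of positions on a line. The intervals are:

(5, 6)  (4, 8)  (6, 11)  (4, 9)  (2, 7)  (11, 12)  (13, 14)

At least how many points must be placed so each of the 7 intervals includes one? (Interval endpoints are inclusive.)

Sorted: [5,6] [2,7] [4,8] [4,9] [6,11] [11,12] [13,14]
{[5,6],[2,7],[4,8],[4,9],[6,11]} hit by 6; {[11,12]} hit by 12; {[13,14]} hit by 14.
Points: 6, 12, 14 (3 total).

3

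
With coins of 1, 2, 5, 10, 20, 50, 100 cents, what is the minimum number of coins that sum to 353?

6

353 − 3×100→53 − 1×50→3 − 1×2→1 − 1×1→0
Total coins = 3 + 1 + 1 + 1 = 6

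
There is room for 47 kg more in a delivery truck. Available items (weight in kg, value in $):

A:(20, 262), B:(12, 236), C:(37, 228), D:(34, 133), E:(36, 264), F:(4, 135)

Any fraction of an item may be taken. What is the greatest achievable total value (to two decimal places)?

Order: F (135/4=33.75) > B (236/12=19.67) > A (262/20=13.10) > E (264/36=7.33) > C (228/37=6.16) > D (133/34=3.91)
Fill: take F (4 @ 135) → take B (12 @ 236) → take A (20 @ 262) → take 11/36 of E → 80.67; 47/47 used.
Total value = 713.67

713.67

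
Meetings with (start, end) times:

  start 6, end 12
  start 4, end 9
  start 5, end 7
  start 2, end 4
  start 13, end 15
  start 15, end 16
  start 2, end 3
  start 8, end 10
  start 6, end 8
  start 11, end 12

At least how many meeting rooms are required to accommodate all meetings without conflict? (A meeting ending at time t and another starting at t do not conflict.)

Count concurrent intervals with a sweep; the peak is the room count.
Events (time:±→running): 2:+→1 2:+→2 3:-→1 4:-→0 4:+→1 5:+→2 6:+→3 6:+→4 … peak 4.

4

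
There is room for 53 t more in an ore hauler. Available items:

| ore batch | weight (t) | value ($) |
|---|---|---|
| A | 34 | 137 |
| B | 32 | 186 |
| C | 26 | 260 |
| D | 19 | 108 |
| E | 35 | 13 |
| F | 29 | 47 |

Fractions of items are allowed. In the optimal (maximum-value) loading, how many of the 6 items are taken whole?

1

Sort by value per unit weight and fill in that order.
Ratios (sorted): C 10.00, B 5.81, D 5.68, A 4.03, F 1.62, E 0.37
take C (26 @ 260); take 27/32 of B → 156.94. Capacity used 53/53.
1 item(s) taken whole; one partial (take 27/32 of B).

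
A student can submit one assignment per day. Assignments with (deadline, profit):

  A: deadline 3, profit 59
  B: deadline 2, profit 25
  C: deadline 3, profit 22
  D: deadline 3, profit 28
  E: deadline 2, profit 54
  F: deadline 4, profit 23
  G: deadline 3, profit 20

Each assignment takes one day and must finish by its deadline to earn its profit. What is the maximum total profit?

Profit order: A=59 E=54 D=28 B=25 F=23 C=22 G=20
Assign: A→slot 3, E→slot 2, D→slot 1, B skipped, F→slot 4, C skipped, G skipped.
Slots: [1:D] [2:E] [3:A] [4:F]
Profit = 28 + 54 + 59 + 23 = 164

164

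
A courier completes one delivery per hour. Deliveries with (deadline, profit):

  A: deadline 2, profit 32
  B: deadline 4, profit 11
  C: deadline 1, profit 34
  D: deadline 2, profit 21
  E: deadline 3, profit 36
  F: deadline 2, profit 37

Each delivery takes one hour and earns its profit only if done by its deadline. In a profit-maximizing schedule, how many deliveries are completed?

Sort by profit descending; place each in the latest free slot ≤ its deadline.
Profit order: F=37 E=36 C=34 A=32 D=21 B=11
Assign: F→slot 2, E→slot 3, C→slot 1, A skipped, D skipped, B→slot 4.
Slots: [1:C] [2:F] [3:E] [4:B]
4 of 6 scheduled.

4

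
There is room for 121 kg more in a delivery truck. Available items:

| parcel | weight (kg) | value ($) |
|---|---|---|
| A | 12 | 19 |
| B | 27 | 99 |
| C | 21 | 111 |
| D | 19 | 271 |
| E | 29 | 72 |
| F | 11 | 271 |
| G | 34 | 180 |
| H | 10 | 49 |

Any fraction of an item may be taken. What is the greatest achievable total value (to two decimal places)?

977.33

Order: F (271/11=24.64) > D (271/19=14.26) > G (180/34=5.29) > C (111/21=5.29) > H (49/10=4.90) > B (99/27=3.67) > E (72/29=2.48) > A (19/12=1.58)
Fill: take F (11 @ 271) → take D (19 @ 271) → take G (34 @ 180) → take C (21 @ 111) → take H (10 @ 49) → take 26/27 of B → 95.33; 121/121 used.
Total value = 977.33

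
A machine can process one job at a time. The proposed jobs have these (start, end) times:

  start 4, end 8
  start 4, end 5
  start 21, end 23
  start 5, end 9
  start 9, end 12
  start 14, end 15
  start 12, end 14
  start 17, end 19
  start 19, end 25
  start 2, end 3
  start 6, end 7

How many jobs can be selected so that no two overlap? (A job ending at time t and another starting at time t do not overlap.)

Order by finish time; keep every interval that doesn't clash with the previous kept one.
By end time: (2,3), (4,5), (6,7), (4,8), (5,9), (9,12), (12,14), (14,15), (17,19), (21,23), (19,25).
Pick (2,3); next start ≥ 3 → (4,5); next start ≥ 5 → (6,7); next start ≥ 7 → (9,12); next start ≥ 12 → (12,14); next start ≥ 14 → (14,15); next start ≥ 15 → (17,19); next start ≥ 19 → (21,23).
Selected 8 jobs.

8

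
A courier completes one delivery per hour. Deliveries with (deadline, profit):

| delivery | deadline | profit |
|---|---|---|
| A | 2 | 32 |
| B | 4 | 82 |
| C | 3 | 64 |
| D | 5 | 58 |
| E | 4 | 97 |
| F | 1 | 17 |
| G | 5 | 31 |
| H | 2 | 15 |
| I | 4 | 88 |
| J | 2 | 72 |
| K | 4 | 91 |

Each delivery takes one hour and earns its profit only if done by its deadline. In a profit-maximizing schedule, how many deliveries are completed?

Take jobs in profit order; each goes to the latest open slot no later than its deadline.
By profit: E(d4,97), K(d4,91), I(d4,88), B(d4,82), J(d2,72), C(d3,64), D(d5,58), A(d2,32), G(d5,31), F(d1,17), H(d2,15)
E→slot 4; K→slot 3; I→slot 2; B→slot 1; J skipped; C skipped; D→slot 5; A skipped; G skipped; F skipped; H skipped.
5 of 11 scheduled.

5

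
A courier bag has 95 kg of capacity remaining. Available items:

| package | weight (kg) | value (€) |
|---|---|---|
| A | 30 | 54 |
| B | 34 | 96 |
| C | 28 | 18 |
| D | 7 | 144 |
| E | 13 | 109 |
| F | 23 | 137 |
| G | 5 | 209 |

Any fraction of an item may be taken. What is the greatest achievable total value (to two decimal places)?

Sort by value per unit weight and fill in that order.
Order: G (209/5=41.80) > D (144/7=20.57) > E (109/13=8.38) > F (137/23=5.96) > B (96/34=2.82) > A (54/30=1.80) > C (18/28=0.64)
Fill: take G (5 @ 209) → take D (7 @ 144) → take E (13 @ 109) → take F (23 @ 137) → take B (34 @ 96) → take 13/30 of A → 23.40; 95/95 used.
Total value = 718.40

718.40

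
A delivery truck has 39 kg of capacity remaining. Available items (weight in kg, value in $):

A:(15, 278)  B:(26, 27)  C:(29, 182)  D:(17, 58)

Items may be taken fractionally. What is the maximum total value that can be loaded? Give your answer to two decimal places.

428.62

Greedy by value/weight ratio, highest first.
Order: A (278/15=18.53) > C (182/29=6.28) > D (58/17=3.41) > B (27/26=1.04)
Fill: take A (15 @ 278) → take 24/29 of C → 150.62; 39/39 used.
Total value = 428.62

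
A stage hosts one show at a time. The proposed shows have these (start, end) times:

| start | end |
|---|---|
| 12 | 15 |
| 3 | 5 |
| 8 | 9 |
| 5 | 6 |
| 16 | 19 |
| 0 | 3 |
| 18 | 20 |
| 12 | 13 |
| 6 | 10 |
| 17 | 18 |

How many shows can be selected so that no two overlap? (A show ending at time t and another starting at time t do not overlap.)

Sort by end time and greedily take each interval whose start is ≥ the last chosen end.
By end time: (0,3), (3,5), (5,6), (8,9), (6,10), (12,13), (12,15), (17,18), (16,19), (18,20).
Pick (0,3); next start ≥ 3 → (3,5); next start ≥ 5 → (5,6); next start ≥ 6 → (8,9); next start ≥ 9 → (12,13); next start ≥ 13 → (17,18); next start ≥ 18 → (18,20).
Selected 7 shows.

7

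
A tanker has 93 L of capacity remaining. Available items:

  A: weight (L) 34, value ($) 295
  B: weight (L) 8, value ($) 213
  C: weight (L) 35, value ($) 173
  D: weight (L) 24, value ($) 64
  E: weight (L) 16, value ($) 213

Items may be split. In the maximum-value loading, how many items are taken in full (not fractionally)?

Greedy by value/weight ratio, highest first.
Ratios (sorted): B 26.62, E 13.31, A 8.68, C 4.94, D 2.67
take B (8 @ 213); take E (16 @ 213); take A (34 @ 295); take C (35 @ 173). Capacity used 93/93.
4 item(s) taken whole.

4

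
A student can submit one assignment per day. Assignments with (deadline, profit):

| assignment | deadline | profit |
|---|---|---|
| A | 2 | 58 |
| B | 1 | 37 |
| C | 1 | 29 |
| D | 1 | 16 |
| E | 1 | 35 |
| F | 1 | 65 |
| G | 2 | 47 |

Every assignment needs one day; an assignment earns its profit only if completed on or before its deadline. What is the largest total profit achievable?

By profit: F(d1,65), A(d2,58), G(d2,47), B(d1,37), E(d1,35), C(d1,29), D(d1,16)
F→slot 1; A→slot 2; G skipped; B skipped; E skipped; C skipped; D skipped.
Profit = 65 + 58 = 123

123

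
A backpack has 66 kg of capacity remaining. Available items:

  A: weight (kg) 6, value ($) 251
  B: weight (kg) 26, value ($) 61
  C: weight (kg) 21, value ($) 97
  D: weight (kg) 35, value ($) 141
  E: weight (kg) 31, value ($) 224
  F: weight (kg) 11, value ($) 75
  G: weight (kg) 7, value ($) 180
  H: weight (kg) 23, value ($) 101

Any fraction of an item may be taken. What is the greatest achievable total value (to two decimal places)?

780.81

Order: A (251/6=41.83) > G (180/7=25.71) > E (224/31=7.23) > F (75/11=6.82) > C (97/21=4.62) > H (101/23=4.39) > D (141/35=4.03) > B (61/26=2.35)
Fill: take A (6 @ 251) → take G (7 @ 180) → take E (31 @ 224) → take F (11 @ 75) → take 11/21 of C → 50.81; 66/66 used.
Total value = 780.81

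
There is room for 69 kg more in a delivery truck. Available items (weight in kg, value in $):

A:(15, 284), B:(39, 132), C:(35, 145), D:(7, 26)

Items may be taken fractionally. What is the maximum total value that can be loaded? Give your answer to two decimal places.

495.62

Greedy by value/weight ratio, highest first.
Ratios (sorted): A 18.93, C 4.14, D 3.71, B 3.38
take A (15 @ 284); take C (35 @ 145); take D (7 @ 26); take 12/39 of B → 40.62. Capacity used 69/69.
Total value = 495.62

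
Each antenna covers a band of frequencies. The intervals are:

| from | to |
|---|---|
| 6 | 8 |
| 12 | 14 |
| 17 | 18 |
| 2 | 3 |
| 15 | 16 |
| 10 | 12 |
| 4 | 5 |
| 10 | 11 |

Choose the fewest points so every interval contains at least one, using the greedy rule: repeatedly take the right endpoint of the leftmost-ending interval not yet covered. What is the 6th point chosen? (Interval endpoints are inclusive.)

By right end: [2,3]  [4,5]  [6,8]  [10,11]  [10,12]  [12,14]  [15,16]  [17,18]
[2,3] uncovered → point at 3; [4,5] uncovered → point at 5; [6,8] uncovered → point at 8; [10,11] uncovered → point at 11; [12,14] uncovered → point at 14; [15,16] uncovered → point at 16; [17,18] uncovered → point at 18.
Points: 3, 5, 8, 11, 14, 16, 18 (7 total).

16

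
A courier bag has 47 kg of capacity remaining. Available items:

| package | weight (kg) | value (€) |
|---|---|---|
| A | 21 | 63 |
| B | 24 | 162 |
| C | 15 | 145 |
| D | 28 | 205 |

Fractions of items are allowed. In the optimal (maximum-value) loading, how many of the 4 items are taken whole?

Order: C (145/15=9.67) > D (205/28=7.32) > B (162/24=6.75) > A (63/21=3.00)
Fill: take C (15 @ 145) → take D (28 @ 205) → take 4/24 of B → 27.00; 47/47 used.
2 item(s) taken whole; one partial (take 4/24 of B).

2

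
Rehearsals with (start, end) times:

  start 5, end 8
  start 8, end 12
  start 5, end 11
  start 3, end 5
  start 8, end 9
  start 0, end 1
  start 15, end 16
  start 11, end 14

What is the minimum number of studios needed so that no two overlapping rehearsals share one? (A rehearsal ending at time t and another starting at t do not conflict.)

starts: [0, 3, 5, 5, 8, 8, 11, 15]
ends:   [1, 5, 8, 9, 11, 12, 14, 16]
s0→1 e1→0 s3→1 e5→0 s5→1 s5→2 e8→1 s8→2 s8→3  — peak 3.

3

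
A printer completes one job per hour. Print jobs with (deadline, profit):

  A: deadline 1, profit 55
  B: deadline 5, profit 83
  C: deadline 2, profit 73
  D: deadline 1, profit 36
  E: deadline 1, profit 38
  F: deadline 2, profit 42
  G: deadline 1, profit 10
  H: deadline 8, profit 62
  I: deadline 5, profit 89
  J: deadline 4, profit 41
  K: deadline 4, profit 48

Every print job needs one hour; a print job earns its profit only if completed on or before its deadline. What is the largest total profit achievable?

410

Sort by profit descending; place each in the latest free slot ≤ its deadline.
Profit order: I=89 B=83 C=73 H=62 A=55 K=48 F=42 J=41 E=38 D=36 G=10
Assign: I→slot 5, B→slot 4, C→slot 2, H→slot 8, A→slot 1, K→slot 3, F skipped, J skipped, E skipped, D skipped, G skipped.
Slots: [1:A] [2:C] [3:K] [4:B] [5:I] [8:H]
Profit = 55 + 73 + 48 + 83 + 89 + 62 = 410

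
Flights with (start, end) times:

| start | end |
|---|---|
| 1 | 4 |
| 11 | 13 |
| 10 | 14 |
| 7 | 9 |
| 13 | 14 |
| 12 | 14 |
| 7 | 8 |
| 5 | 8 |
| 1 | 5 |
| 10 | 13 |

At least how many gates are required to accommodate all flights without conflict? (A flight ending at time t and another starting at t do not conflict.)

starts: [1, 1, 5, 7, 7, 10, 10, 11, 12, 13]
ends:   [4, 5, 8, 8, 9, 13, 13, 14, 14, 14]
s1→1 s1→2 e4→1 e5→0 s5→1 s7→2 s7→3 e8→2 e8→1 e9→0 s10→1 s10→2 s11→3 s12→4  — peak 4.

4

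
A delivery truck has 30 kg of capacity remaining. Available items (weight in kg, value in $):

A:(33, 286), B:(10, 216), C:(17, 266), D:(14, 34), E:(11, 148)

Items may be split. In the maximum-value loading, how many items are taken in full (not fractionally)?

2

Order: B (216/10=21.60) > C (266/17=15.65) > E (148/11=13.45) > A (286/33=8.67) > D (34/14=2.43)
Fill: take B (10 @ 216) → take C (17 @ 266) → take 3/11 of E → 40.36; 30/30 used.
2 item(s) taken whole; one partial (take 3/11 of E).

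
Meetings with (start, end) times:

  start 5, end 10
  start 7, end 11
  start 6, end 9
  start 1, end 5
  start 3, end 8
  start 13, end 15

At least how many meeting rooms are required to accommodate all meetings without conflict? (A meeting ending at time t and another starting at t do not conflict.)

4

Count concurrent intervals with a sweep; the peak is the room count.
starts: [1, 3, 5, 6, 7, 13]
ends:   [5, 8, 9, 10, 11, 15]
s1→1 s3→2 e5→1 s5→2 s6→3 s7→4  — peak 4.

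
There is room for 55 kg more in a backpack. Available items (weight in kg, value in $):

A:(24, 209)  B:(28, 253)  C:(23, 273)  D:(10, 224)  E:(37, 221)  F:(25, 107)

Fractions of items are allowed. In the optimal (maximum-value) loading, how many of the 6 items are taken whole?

2

Greedy by value/weight ratio, highest first.
Ratios (sorted): D 22.40, C 11.87, B 9.04, A 8.71, E 5.97, F 4.28
take D (10 @ 224); take C (23 @ 273); take 22/28 of B → 198.79. Capacity used 55/55.
2 item(s) taken whole; one partial (take 22/28 of B).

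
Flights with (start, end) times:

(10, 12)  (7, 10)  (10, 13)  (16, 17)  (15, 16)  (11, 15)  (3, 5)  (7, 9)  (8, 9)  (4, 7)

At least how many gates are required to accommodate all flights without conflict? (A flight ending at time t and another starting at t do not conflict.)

Count concurrent intervals with a sweep; the peak is the room count.
Events (time:±→running): 3:+→1 4:+→2 5:-→1 7:-→0 7:+→1 7:+→2 8:+→3 … peak 3.

3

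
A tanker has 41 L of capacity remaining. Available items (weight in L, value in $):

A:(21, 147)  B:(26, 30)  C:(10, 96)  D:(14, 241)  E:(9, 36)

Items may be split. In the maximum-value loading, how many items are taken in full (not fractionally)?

2

Greedy by value/weight ratio, highest first.
Ratios (sorted): D 17.21, C 9.60, A 7.00, E 4.00, B 1.15
take D (14 @ 241); take C (10 @ 96); take 17/21 of A → 119.00. Capacity used 41/41.
2 item(s) taken whole; one partial (take 17/21 of A).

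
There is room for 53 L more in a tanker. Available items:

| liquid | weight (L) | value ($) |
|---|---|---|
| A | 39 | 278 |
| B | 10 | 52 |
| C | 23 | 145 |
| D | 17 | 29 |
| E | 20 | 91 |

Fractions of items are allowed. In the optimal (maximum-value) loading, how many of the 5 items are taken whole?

Order: A (278/39=7.13) > C (145/23=6.30) > B (52/10=5.20) > E (91/20=4.55) > D (29/17=1.71)
Fill: take A (39 @ 278) → take 14/23 of C → 88.26; 53/53 used.
1 item(s) taken whole; one partial (take 14/23 of C).

1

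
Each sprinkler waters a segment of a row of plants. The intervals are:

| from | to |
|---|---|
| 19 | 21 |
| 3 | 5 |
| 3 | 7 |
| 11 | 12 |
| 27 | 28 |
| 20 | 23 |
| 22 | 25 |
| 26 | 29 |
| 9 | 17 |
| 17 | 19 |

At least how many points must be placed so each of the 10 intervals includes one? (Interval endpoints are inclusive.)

5

Process intervals by earliest right end; each time one isn't hit yet, stab at its right endpoint.
By right end: [3,5]  [3,7]  [11,12]  [9,17]  [17,19]  [19,21]  [20,23]  [22,25]  [27,28]  [26,29]
[3,5] uncovered → point at 5; [11,12] uncovered → point at 12; [17,19] uncovered → point at 19; [20,23] uncovered → point at 23; [27,28] uncovered → point at 28.
Points: 5, 12, 19, 23, 28 (5 total).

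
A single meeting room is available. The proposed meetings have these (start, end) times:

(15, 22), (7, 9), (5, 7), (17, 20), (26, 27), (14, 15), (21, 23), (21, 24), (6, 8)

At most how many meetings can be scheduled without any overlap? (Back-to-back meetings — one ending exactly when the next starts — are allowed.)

6

Greedy by earliest finish: after sorting by end time, pick each interval compatible with the last pick.
By end time: (5,7), (6,8), (7,9), (14,15), (17,20), (15,22), (21,23), (21,24), (26,27).
Pick (5,7); next start ≥ 7 → (7,9); next start ≥ 9 → (14,15); next start ≥ 15 → (17,20); next start ≥ 20 → (21,23); next start ≥ 23 → (26,27).
Selected 6 meetings.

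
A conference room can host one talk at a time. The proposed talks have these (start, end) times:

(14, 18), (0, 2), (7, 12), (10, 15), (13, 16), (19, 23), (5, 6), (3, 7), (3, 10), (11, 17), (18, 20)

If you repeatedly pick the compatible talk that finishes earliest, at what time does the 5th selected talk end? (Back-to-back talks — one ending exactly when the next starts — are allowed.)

20

By end time: (0,2), (5,6), (3,7), (3,10), (7,12), (10,15), (13,16), (11,17), (14,18), (18,20), (19,23).
Pick (0,2); next start ≥ 2 → (5,6); next start ≥ 6 → (7,12); next start ≥ 12 → (13,16); next start ≥ 16 → (18,20).
Selected: (0,2) (5,6) (7,12) (13,16) (18,20)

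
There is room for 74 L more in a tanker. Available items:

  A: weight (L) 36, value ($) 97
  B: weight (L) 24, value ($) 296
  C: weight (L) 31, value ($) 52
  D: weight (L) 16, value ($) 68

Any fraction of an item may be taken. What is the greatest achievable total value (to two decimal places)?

455.61

Order: B (296/24=12.33) > D (68/16=4.25) > A (97/36=2.69) > C (52/31=1.68)
Fill: take B (24 @ 296) → take D (16 @ 68) → take 34/36 of A → 91.61; 74/74 used.
Total value = 455.61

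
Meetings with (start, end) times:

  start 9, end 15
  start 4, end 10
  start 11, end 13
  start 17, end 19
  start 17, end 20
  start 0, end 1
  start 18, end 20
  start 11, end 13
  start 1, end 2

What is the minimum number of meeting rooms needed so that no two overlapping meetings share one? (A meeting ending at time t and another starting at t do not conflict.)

Count concurrent intervals with a sweep; the peak is the room count.
Events (time:±→running): 0:+→1 1:-→0 1:+→1 2:-→0 4:+→1 9:+→2 10:-→1 11:+→2 11:+→3 … peak 3.

3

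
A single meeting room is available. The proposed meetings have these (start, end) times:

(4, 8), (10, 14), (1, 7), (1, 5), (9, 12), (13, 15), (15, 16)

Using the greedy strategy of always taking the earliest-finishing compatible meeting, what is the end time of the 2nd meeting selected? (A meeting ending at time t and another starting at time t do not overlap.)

12

Order by finish time; keep every interval that doesn't clash with the previous kept one.
Sorted by end: (1,5)  (1,7)  (4,8)  (9,12)  (10,14)  (13,15)  (15,16)
take (1,5); skip (1,7); take (9,12); skip (10,14); take (13,15); take (15,16).
Selected: (1,5) (9,12) (13,15) (15,16)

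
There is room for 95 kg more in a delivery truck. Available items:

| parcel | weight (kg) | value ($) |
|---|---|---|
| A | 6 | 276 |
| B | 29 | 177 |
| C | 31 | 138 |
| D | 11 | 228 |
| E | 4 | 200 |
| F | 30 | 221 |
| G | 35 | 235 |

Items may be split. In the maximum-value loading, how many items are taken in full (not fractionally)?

5

Sort by value per unit weight and fill in that order.
Order: E (200/4=50.00) > A (276/6=46.00) > D (228/11=20.73) > F (221/30=7.37) > G (235/35=6.71) > B (177/29=6.10) > C (138/31=4.45)
Fill: take E (4 @ 200) → take A (6 @ 276) → take D (11 @ 228) → take F (30 @ 221) → take G (35 @ 235) → take 9/29 of B → 54.93; 95/95 used.
5 item(s) taken whole; one partial (take 9/29 of B).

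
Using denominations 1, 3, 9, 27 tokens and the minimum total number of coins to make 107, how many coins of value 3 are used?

2

Use the largest denomination that fits, subtract, and repeat.
107 − 3×27→26 − 2×9→8 − 2×3→2 − 2×1→0
Count of 3: 2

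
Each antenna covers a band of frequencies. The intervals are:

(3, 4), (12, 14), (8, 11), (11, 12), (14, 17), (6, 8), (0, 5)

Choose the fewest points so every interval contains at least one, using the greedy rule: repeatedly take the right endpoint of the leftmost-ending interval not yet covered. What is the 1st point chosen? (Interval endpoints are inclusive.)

4

Sorted: [3,4] [0,5] [6,8] [8,11] [11,12] [12,14] [14,17]
{[3,4],[0,5]} hit by 4; {[6,8],[8,11]} hit by 8; {[11,12],[12,14]} hit by 12; {[14,17]} hit by 17.
Points: 4, 8, 12, 17 (4 total).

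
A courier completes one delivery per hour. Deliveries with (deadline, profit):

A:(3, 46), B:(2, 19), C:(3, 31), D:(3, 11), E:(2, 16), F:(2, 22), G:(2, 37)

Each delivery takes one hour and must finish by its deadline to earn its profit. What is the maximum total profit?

114

Take jobs in profit order; each goes to the latest open slot no later than its deadline.
By profit: A(d3,46), G(d2,37), C(d3,31), F(d2,22), B(d2,19), E(d2,16), D(d3,11)
A→slot 3; G→slot 2; C→slot 1; F skipped; B skipped; E skipped; D skipped.
Profit = 31 + 37 + 46 = 114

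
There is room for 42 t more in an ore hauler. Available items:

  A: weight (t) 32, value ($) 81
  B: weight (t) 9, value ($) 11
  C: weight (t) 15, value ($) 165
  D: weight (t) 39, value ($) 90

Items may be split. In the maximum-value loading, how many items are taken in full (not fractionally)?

Sort by value per unit weight and fill in that order.
Ratios (sorted): C 11.00, A 2.53, D 2.31, B 1.22
take C (15 @ 165); take 27/32 of A → 68.34. Capacity used 42/42.
1 item(s) taken whole; one partial (take 27/32 of A).

1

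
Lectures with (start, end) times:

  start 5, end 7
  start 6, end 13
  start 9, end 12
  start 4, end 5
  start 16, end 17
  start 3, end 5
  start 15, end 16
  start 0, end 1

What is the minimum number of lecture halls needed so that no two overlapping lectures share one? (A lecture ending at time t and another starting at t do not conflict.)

2

The answer is the maximum number of intervals overlapping at any instant.
starts: [0, 3, 4, 5, 6, 9, 15, 16]
ends:   [1, 5, 5, 7, 12, 13, 16, 17]
s0→1 e1→0 s3→1 s4→2  — peak 2.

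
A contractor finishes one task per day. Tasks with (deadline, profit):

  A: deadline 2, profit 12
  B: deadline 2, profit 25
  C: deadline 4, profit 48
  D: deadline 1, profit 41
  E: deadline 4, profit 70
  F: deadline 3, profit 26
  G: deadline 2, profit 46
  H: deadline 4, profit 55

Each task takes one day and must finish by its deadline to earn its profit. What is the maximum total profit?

219

Profit order: E=70 H=55 C=48 G=46 D=41 F=26 B=25 A=12
Assign: E→slot 4, H→slot 3, C→slot 2, G→slot 1, D skipped, F skipped, B skipped, A skipped.
Slots: [1:G] [2:C] [3:H] [4:E]
Profit = 46 + 48 + 55 + 70 = 219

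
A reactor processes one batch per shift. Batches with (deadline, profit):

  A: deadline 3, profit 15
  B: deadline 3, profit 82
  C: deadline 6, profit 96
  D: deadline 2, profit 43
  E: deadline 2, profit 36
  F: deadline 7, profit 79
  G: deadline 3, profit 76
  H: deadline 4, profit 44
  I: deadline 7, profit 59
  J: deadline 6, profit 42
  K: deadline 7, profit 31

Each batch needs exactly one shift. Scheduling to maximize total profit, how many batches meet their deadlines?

7

Take jobs in profit order; each goes to the latest open slot no later than its deadline.
By profit: C(d6,96), B(d3,82), F(d7,79), G(d3,76), I(d7,59), H(d4,44), D(d2,43), J(d6,42), E(d2,36), K(d7,31), A(d3,15)
C→slot 6; B→slot 3; F→slot 7; G→slot 2; I→slot 5; H→slot 4; D→slot 1; J skipped; E skipped; K skipped; A skipped.
7 of 11 scheduled.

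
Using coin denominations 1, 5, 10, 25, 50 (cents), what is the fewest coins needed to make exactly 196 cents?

196 = 3×50 + 1×25 + 2×10 + 1×1
Total coins = 3 + 1 + 2 + 1 = 7

7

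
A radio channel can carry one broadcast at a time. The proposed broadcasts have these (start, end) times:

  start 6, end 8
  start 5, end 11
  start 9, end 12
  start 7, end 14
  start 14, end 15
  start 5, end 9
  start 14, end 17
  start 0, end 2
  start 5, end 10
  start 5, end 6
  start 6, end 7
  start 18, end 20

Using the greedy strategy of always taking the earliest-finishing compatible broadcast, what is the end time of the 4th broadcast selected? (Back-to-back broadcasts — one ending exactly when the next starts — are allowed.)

12

Greedy by earliest finish: after sorting by end time, pick each interval compatible with the last pick.
Sorted by end: (0,2)  (5,6)  (6,7)  (6,8)  (5,9)  (5,10)  (5,11)  (9,12)  (7,14)  (14,15)  (14,17)  (18,20)
take (0,2); take (5,6); take (6,7); take (9,12); take (14,15); skip (14,17); take (18,20).
Selected: (0,2) (5,6) (6,7) (9,12) (14,15) (18,20)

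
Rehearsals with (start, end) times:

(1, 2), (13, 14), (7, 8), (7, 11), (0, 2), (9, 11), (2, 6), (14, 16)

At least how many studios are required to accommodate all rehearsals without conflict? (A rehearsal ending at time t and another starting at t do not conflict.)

The answer is the maximum number of intervals overlapping at any instant.
starts: [0, 1, 2, 7, 7, 9, 13, 14]
ends:   [2, 2, 6, 8, 11, 11, 14, 16]
s0→1 s1→2  — peak 2.

2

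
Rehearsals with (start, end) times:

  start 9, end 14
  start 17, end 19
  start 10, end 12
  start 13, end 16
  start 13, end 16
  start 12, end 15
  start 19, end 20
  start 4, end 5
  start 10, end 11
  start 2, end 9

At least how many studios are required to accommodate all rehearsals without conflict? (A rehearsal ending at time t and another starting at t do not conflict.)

Count concurrent intervals with a sweep; the peak is the room count.
Events (time:±→running): 2:+→1 4:+→2 5:-→1 9:-→0 9:+→1 10:+→2 10:+→3 11:-→2 12:-→1 12:+→2 13:+→3 13:+→4 … peak 4.

4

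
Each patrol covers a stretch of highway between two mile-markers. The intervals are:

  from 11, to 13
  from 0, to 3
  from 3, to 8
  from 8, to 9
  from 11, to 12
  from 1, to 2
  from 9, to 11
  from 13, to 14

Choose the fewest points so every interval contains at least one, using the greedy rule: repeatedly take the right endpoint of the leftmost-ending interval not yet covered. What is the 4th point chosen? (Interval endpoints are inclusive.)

14

Process intervals by earliest right end; each time one isn't hit yet, stab at its right endpoint.
Sorted: [1,2] [0,3] [3,8] [8,9] [9,11] [11,12] [11,13] [13,14]
{[1,2],[0,3]} hit by 2; {[3,8],[8,9]} hit by 8; {[9,11],[11,12],[11,13]} hit by 11; {[13,14]} hit by 14.
Points: 2, 8, 11, 14 (4 total).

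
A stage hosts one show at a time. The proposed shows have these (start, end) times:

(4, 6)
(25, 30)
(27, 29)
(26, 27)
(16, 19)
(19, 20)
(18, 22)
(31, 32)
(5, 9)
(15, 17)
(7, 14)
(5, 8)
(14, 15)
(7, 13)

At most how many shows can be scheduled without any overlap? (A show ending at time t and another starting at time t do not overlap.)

8

By end time: (4,6), (5,8), (5,9), (7,13), (7,14), (14,15), (15,17), (16,19), (19,20), (18,22), (26,27), (27,29), (25,30), (31,32).
Pick (4,6); next start ≥ 6 → (7,13); next start ≥ 13 → (14,15); next start ≥ 15 → (15,17); next start ≥ 17 → (19,20); next start ≥ 20 → (26,27); next start ≥ 27 → (27,29); next start ≥ 29 → (31,32).
Selected 8 shows.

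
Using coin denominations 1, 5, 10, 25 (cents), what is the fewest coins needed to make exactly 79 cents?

7

79 = 3×25 + 4×1
Total coins = 3 + 4 = 7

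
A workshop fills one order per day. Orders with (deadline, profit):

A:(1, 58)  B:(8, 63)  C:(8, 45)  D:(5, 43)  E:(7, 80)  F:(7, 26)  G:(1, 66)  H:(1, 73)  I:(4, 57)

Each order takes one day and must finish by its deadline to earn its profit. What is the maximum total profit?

387

Sort by profit descending; place each in the latest free slot ≤ its deadline.
By profit: E(d7,80), H(d1,73), G(d1,66), B(d8,63), A(d1,58), I(d4,57), C(d8,45), D(d5,43), F(d7,26)
E→slot 7; H→slot 1; G skipped; B→slot 8; A skipped; I→slot 4; C→slot 6; D→slot 5; F→slot 3.
Profit = 73 + 26 + 57 + 43 + 45 + 80 + 63 = 387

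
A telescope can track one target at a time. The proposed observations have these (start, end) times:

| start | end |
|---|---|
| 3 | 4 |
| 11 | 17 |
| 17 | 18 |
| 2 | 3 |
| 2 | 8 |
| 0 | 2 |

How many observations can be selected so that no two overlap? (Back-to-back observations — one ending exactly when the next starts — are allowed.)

Sorted by end: (0,2)  (2,3)  (3,4)  (2,8)  (11,17)  (17,18)
take (0,2); take (2,3); take (3,4); take (11,17); take (17,18).
Selected 5 observations.

5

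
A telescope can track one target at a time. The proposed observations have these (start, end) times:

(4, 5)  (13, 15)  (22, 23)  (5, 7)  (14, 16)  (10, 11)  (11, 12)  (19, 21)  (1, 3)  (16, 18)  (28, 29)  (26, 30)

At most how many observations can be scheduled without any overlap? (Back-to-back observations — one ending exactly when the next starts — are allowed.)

10

Greedy by earliest finish: after sorting by end time, pick each interval compatible with the last pick.
By end time: (1,3), (4,5), (5,7), (10,11), (11,12), (13,15), (14,16), (16,18), (19,21), (22,23), (28,29), (26,30).
Pick (1,3); next start ≥ 3 → (4,5); next start ≥ 5 → (5,7); next start ≥ 7 → (10,11); next start ≥ 11 → (11,12); next start ≥ 12 → (13,15); next start ≥ 15 → (16,18); next start ≥ 18 → (19,21); next start ≥ 21 → (22,23); next start ≥ 23 → (28,29).
Selected 10 observations.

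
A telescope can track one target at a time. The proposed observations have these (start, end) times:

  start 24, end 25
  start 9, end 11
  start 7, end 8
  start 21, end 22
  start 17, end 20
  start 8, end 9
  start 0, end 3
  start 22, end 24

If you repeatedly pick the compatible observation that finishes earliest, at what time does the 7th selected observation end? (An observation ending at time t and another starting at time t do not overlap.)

24

Sorted by end: (0,3)  (7,8)  (8,9)  (9,11)  (17,20)  (21,22)  (22,24)  (24,25)
take (0,3); take (7,8); take (8,9); take (9,11); take (17,20); take (21,22); take (22,24); take (24,25).
Selected: (0,3) (7,8) (8,9) (9,11) (17,20) (21,22) (22,24) (24,25)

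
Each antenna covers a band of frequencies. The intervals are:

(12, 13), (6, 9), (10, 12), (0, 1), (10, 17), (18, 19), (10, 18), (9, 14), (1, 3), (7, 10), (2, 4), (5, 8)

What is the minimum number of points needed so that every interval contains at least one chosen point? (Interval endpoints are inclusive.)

Sort by right endpoint; whenever an interval is uncovered, place a point at its right end.
By right end: [0,1]  [1,3]  [2,4]  [5,8]  [6,9]  [7,10]  [10,12]  [12,13]  [9,14]  [10,17]  [10,18]  [18,19]
[0,1] uncovered → point at 1; [2,4] uncovered → point at 4; [5,8] uncovered → point at 8; [10,12] uncovered → point at 12; [18,19] uncovered → point at 19.
Points: 1, 4, 8, 12, 19 (5 total).

5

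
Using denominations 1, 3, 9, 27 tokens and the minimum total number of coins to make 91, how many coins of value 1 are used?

Greedy: take as many of the largest coin as possible, then repeat with the remainder.
91 = 3×27 + 1×9 + 1×1
Count of 1: 1

1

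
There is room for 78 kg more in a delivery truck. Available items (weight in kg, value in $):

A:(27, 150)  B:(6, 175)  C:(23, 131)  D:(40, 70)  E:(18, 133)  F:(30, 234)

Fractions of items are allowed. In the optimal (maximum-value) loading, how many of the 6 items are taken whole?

Order: B (175/6=29.17) > F (234/30=7.80) > E (133/18=7.39) > C (131/23=5.70) > A (150/27=5.56) > D (70/40=1.75)
Fill: take B (6 @ 175) → take F (30 @ 234) → take E (18 @ 133) → take C (23 @ 131) → take 1/27 of A → 5.56; 78/78 used.
4 item(s) taken whole; one partial (take 1/27 of A).

4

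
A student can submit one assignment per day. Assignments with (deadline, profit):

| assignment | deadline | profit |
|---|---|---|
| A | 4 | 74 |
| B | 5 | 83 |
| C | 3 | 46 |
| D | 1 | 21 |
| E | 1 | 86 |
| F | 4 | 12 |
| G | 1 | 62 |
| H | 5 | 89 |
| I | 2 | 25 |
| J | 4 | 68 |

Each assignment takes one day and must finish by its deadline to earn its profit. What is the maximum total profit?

Sort by profit descending; place each in the latest free slot ≤ its deadline.
Profit order: H=89 E=86 B=83 A=74 J=68 G=62 C=46 I=25 D=21 F=12
Assign: H→slot 5, E→slot 1, B→slot 4, A→slot 3, J→slot 2, G skipped, C skipped, I skipped, D skipped, F skipped.
Slots: [1:E] [2:J] [3:A] [4:B] [5:H]
Profit = 86 + 68 + 74 + 83 + 89 = 400

400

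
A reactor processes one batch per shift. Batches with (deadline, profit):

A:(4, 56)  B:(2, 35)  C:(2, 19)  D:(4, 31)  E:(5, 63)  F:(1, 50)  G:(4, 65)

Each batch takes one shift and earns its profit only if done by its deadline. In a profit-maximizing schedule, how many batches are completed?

Profit order: G=65 E=63 A=56 F=50 B=35 D=31 C=19
Assign: G→slot 4, E→slot 5, A→slot 3, F→slot 1, B→slot 2, D skipped, C skipped.
Slots: [1:F] [2:B] [3:A] [4:G] [5:E]
5 of 7 scheduled.

5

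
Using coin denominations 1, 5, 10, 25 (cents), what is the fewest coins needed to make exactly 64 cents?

7

Greedy: take as many of the largest coin as possible, then repeat with the remainder.
64 − 2×25→14 − 1×10→4 − 4×1→0
Total coins = 2 + 1 + 4 = 7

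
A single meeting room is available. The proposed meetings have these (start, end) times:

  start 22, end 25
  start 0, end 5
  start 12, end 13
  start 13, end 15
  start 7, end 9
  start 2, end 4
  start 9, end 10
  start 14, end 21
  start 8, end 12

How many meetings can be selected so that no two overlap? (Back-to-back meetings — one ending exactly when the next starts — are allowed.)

By end time: (2,4), (0,5), (7,9), (9,10), (8,12), (12,13), (13,15), (14,21), (22,25).
Pick (2,4); next start ≥ 4 → (7,9); next start ≥ 9 → (9,10); next start ≥ 10 → (12,13); next start ≥ 13 → (13,15); next start ≥ 15 → (22,25).
Selected 6 meetings.

6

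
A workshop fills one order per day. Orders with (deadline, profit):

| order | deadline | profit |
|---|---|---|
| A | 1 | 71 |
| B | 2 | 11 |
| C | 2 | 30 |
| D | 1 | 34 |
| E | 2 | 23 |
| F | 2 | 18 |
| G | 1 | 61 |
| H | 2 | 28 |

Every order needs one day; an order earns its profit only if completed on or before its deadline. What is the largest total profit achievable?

101

Sort by profit descending; place each in the latest free slot ≤ its deadline.
By profit: A(d1,71), G(d1,61), D(d1,34), C(d2,30), H(d2,28), E(d2,23), F(d2,18), B(d2,11)
A→slot 1; G skipped; D skipped; C→slot 2; H skipped; E skipped; F skipped; B skipped.
Profit = 71 + 30 = 101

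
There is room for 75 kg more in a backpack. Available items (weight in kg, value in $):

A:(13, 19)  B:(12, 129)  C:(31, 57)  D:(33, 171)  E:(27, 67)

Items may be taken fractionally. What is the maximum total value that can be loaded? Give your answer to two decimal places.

372.52

Order: B (129/12=10.75) > D (171/33=5.18) > E (67/27=2.48) > C (57/31=1.84) > A (19/13=1.46)
Fill: take B (12 @ 129) → take D (33 @ 171) → take E (27 @ 67) → take 3/31 of C → 5.52; 75/75 used.
Total value = 372.52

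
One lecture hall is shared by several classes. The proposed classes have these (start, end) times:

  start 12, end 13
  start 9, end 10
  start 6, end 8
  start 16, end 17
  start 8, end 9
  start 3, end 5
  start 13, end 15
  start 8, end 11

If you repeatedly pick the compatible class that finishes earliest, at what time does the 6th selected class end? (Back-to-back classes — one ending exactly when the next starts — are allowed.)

Greedy by earliest finish: after sorting by end time, pick each interval compatible with the last pick.
By end time: (3,5), (6,8), (8,9), (9,10), (8,11), (12,13), (13,15), (16,17).
Pick (3,5); next start ≥ 5 → (6,8); next start ≥ 8 → (8,9); next start ≥ 9 → (9,10); next start ≥ 10 → (12,13); next start ≥ 13 → (13,15); next start ≥ 15 → (16,17).
Selected: (3,5) (6,8) (8,9) (9,10) (12,13) (13,15) (16,17)

15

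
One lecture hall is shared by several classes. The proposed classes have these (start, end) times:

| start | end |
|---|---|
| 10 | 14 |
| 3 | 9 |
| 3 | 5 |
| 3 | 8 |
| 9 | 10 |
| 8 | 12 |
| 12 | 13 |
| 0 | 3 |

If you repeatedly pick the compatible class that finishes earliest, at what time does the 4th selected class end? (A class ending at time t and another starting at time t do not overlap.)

13

Sort by end time and greedily take each interval whose start is ≥ the last chosen end.
Sorted by end: (0,3)  (3,5)  (3,8)  (3,9)  (9,10)  (8,12)  (12,13)  (10,14)
take (0,3); take (3,5); skip (3,9); take (9,10); take (12,13); skip (10,14).
Selected: (0,3) (3,5) (9,10) (12,13)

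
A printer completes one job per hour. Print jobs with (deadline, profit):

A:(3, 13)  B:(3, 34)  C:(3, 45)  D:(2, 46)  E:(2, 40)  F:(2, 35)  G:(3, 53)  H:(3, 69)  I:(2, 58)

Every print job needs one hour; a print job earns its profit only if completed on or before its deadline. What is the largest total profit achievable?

Take jobs in profit order; each goes to the latest open slot no later than its deadline.
Profit order: H=69 I=58 G=53 D=46 C=45 E=40 F=35 B=34 A=13
Assign: H→slot 3, I→slot 2, G→slot 1, D skipped, C skipped, E skipped, F skipped, B skipped, A skipped.
Slots: [1:G] [2:I] [3:H]
Profit = 53 + 58 + 69 = 180

180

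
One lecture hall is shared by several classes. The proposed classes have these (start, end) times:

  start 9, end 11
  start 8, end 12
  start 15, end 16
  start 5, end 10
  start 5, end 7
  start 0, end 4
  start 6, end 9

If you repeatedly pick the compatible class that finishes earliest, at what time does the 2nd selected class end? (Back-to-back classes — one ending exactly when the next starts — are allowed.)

Sorted by end: (0,4)  (5,7)  (6,9)  (5,10)  (9,11)  (8,12)  (15,16)
take (0,4); take (5,7); skip (5,10); take (9,11); take (15,16).
Selected: (0,4) (5,7) (9,11) (15,16)

7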